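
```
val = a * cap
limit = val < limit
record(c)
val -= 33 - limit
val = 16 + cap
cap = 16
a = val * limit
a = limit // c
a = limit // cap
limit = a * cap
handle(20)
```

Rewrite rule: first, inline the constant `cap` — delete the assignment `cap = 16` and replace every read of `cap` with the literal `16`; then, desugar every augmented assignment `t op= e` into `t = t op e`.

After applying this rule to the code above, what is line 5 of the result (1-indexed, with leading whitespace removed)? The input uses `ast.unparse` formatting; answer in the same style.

Transformed code:
val = a * 16
limit = val < limit
record(c)
val = val - (33 - limit)
val = 16 + 16
a = val * limit
a = limit // c
a = limit // 16
limit = a * 16
handle(20)

val = 16 + 16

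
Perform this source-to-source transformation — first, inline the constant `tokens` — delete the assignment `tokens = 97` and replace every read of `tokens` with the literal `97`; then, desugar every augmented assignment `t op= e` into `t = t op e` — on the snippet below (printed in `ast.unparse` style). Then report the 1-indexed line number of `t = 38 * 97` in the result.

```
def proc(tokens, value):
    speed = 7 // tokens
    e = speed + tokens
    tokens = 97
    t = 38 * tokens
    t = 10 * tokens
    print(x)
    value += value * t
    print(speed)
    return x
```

Transformed code:
def proc(tokens, value):
    speed = 7 // 97
    e = speed + 97
    t = 38 * 97
    t = 10 * 97
    print(x)
    value = value + value * t
    print(speed)
    return x

4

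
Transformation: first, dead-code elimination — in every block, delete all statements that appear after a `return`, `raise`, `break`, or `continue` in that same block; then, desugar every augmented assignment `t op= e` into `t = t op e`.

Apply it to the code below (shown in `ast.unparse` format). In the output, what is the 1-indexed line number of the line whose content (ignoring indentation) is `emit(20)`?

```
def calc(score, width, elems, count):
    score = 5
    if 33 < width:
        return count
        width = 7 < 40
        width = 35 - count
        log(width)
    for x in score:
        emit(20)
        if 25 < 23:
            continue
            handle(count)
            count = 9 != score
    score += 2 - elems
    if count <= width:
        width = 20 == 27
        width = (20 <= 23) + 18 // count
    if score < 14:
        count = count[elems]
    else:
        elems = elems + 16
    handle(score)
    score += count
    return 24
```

Transformed code:
def calc(score, width, elems, count):
    score = 5
    if 33 < width:
        return count
    for x in score:
        emit(20)
        if 25 < 23:
            continue
    score = score + (2 - elems)
    if count <= width:
        width = 20 == 27
        width = (20 <= 23) + 18 // count
    if score < 14:
        count = count[elems]
    else:
        elems = elems + 16
    handle(score)
    score = score + count
    return 24

6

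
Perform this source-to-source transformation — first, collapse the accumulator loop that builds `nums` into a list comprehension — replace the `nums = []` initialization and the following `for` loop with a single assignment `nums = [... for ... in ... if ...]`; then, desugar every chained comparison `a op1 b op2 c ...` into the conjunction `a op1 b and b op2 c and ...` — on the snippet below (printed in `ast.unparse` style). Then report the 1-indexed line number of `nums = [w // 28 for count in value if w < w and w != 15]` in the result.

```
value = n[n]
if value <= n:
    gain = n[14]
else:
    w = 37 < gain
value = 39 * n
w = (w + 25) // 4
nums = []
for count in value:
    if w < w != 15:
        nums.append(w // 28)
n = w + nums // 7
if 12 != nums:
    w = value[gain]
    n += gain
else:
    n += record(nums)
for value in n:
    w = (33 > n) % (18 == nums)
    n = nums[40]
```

Transformed code:
value = n[n]
if value <= n:
    gain = n[14]
else:
    w = 37 < gain
value = 39 * n
w = (w + 25) // 4
nums = [w // 28 for count in value if w < w and w != 15]
n = w + nums // 7
if 12 != nums:
    w = value[gain]
    n += gain
else:
    n += record(nums)
for value in n:
    w = (33 > n) % (18 == nums)
    n = nums[40]

8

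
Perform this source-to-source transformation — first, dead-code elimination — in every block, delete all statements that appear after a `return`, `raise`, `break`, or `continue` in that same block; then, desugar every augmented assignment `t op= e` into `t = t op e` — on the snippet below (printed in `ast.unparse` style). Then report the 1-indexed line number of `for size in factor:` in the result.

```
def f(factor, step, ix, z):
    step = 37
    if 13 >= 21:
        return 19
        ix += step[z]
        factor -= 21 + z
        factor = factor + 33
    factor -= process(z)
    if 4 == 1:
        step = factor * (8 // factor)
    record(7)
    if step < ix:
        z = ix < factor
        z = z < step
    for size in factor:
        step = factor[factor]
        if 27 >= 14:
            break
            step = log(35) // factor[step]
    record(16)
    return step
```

Transformed code:
def f(factor, step, ix, z):
    step = 37
    if 13 >= 21:
        return 19
    factor = factor - process(z)
    if 4 == 1:
        step = factor * (8 // factor)
    record(7)
    if step < ix:
        z = ix < factor
        z = z < step
    for size in factor:
        step = factor[factor]
        if 27 >= 14:
            break
    record(16)
    return step

12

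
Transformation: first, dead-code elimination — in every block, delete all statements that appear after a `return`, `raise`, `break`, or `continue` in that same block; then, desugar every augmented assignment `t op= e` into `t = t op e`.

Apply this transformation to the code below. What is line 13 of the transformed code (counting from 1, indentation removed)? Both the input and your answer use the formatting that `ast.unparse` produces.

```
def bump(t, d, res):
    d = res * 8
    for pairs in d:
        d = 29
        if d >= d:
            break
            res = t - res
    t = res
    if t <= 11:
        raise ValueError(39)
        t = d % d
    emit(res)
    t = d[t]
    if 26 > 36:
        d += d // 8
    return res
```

Transformed code:
def bump(t, d, res):
    d = res * 8
    for pairs in d:
        d = 29
        if d >= d:
            break
    t = res
    if t <= 11:
        raise ValueError(39)
    emit(res)
    t = d[t]
    if 26 > 36:
        d = d + d // 8
    return res

d = d + d // 8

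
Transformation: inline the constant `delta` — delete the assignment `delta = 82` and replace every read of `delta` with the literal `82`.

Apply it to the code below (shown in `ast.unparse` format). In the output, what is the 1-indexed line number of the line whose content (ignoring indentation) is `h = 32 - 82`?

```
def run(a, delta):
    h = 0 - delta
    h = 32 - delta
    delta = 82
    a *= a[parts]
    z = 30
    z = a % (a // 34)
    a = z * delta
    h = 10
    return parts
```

Transformed code:
def run(a, delta):
    h = 0 - 82
    h = 32 - 82
    a *= a[parts]
    z = 30
    z = a % (a // 34)
    a = z * 82
    h = 10
    return parts

3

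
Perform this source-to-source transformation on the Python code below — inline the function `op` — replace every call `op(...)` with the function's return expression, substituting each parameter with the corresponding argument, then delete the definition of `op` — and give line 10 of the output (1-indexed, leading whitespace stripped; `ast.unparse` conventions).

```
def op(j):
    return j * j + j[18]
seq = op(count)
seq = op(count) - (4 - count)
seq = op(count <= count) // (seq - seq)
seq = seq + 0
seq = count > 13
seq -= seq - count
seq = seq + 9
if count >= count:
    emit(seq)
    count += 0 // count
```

count += 0 // count

Transformed code:
seq = count * count + count[18]
seq = count * count + count[18] - (4 - count)
seq = ((count <= count) * (count <= count) + (count <= count)[18]) // (seq - seq)
seq = seq + 0
seq = count > 13
seq -= seq - count
seq = seq + 9
if count >= count:
    emit(seq)
    count += 0 // count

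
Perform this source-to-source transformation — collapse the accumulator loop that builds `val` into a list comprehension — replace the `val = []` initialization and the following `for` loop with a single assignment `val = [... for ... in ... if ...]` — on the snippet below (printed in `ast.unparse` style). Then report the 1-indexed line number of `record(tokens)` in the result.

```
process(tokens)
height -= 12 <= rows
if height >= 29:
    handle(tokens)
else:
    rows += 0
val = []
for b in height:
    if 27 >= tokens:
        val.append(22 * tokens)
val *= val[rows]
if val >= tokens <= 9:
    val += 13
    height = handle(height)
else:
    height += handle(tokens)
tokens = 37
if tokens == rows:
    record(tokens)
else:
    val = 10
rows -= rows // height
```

16

Transformed code:
process(tokens)
height -= 12 <= rows
if height >= 29:
    handle(tokens)
else:
    rows += 0
val = [22 * tokens for b in height if 27 >= tokens]
val *= val[rows]
if val >= tokens <= 9:
    val += 13
    height = handle(height)
else:
    height += handle(tokens)
tokens = 37
if tokens == rows:
    record(tokens)
else:
    val = 10
rows -= rows // height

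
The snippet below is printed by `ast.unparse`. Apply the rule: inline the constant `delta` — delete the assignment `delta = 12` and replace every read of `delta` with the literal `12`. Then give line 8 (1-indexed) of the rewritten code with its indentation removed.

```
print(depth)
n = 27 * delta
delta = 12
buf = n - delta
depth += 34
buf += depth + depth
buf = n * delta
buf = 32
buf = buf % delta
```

buf = buf % 12

Transformed code:
print(depth)
n = 27 * 12
buf = n - 12
depth += 34
buf += depth + depth
buf = n * 12
buf = 32
buf = buf % 12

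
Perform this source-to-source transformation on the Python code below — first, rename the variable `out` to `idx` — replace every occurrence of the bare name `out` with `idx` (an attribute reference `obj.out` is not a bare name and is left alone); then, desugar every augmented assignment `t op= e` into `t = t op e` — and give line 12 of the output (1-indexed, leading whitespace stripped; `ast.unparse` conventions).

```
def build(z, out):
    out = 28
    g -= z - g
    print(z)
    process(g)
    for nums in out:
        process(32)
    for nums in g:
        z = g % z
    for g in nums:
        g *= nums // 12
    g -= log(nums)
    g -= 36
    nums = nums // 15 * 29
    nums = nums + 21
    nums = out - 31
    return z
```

Transformed code:
def build(z, idx):
    idx = 28
    g = g - (z - g)
    print(z)
    process(g)
    for nums in idx:
        process(32)
    for nums in g:
        z = g % z
    for g in nums:
        g = g * (nums // 12)
    g = g - log(nums)
    g = g - 36
    nums = nums // 15 * 29
    nums = nums + 21
    nums = idx - 31
    return z

g = g - log(nums)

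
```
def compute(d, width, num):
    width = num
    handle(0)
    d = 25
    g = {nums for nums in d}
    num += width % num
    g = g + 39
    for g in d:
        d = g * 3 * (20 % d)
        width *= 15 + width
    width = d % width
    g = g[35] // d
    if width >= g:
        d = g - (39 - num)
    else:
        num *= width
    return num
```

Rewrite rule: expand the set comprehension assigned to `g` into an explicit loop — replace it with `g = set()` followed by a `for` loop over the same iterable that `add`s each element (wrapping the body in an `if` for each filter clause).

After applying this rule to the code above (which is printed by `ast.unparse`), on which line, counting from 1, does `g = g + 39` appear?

Transformed code:
def compute(d, width, num):
    width = num
    handle(0)
    d = 25
    g = set()
    for nums in d:
        g.add(nums)
    num += width % num
    g = g + 39
    for g in d:
        d = g * 3 * (20 % d)
        width *= 15 + width
    width = d % width
    g = g[35] // d
    if width >= g:
        d = g - (39 - num)
    else:
        num *= width
    return num

9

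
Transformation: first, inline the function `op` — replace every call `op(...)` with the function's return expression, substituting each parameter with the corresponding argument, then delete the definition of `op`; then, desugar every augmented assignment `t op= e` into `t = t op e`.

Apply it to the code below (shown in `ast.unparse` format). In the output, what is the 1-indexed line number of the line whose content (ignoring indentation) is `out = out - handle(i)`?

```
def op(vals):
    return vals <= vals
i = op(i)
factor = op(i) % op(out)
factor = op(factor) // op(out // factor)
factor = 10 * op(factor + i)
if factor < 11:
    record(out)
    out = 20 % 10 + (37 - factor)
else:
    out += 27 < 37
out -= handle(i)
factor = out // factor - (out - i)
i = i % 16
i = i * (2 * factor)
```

Transformed code:
i = i <= i
factor = (i <= i) % (out <= out)
factor = (factor <= factor) // (out // factor <= out // factor)
factor = 10 * (factor + i <= factor + i)
if factor < 11:
    record(out)
    out = 20 % 10 + (37 - factor)
else:
    out = out + (27 < 37)
out = out - handle(i)
factor = out // factor - (out - i)
i = i % 16
i = i * (2 * factor)

10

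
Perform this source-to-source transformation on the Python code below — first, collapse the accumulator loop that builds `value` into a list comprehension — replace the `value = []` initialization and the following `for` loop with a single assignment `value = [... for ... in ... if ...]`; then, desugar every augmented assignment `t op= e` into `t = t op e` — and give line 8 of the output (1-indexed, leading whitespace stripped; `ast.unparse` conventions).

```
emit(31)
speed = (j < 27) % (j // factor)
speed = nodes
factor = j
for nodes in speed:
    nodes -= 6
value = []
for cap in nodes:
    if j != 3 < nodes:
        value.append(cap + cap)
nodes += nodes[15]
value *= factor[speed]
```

nodes = nodes + nodes[15]

Transformed code:
emit(31)
speed = (j < 27) % (j // factor)
speed = nodes
factor = j
for nodes in speed:
    nodes = nodes - 6
value = [cap + cap for cap in nodes if j != 3 < nodes]
nodes = nodes + nodes[15]
value = value * factor[speed]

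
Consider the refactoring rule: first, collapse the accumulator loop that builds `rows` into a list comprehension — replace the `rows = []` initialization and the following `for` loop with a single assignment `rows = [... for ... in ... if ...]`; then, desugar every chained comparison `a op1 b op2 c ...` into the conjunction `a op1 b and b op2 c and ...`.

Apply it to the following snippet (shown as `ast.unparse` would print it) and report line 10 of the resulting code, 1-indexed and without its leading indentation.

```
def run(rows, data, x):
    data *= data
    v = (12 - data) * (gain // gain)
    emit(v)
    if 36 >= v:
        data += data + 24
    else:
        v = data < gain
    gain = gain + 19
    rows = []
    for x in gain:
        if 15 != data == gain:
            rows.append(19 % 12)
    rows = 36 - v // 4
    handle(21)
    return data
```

rows = [19 % 12 for x in gain if 15 != data and data == gain]

Transformed code:
def run(rows, data, x):
    data *= data
    v = (12 - data) * (gain // gain)
    emit(v)
    if 36 >= v:
        data += data + 24
    else:
        v = data < gain
    gain = gain + 19
    rows = [19 % 12 for x in gain if 15 != data and data == gain]
    rows = 36 - v // 4
    handle(21)
    return data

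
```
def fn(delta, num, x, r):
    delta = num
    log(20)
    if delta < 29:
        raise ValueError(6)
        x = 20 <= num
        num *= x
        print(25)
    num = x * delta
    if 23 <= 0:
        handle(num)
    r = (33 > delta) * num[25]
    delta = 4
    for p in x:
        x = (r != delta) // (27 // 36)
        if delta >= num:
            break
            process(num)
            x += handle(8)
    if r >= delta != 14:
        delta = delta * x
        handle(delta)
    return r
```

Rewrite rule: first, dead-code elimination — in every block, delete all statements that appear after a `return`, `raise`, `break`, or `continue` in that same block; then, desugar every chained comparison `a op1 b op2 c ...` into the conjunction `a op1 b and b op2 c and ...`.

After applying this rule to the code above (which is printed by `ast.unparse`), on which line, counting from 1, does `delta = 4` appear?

Transformed code:
def fn(delta, num, x, r):
    delta = num
    log(20)
    if delta < 29:
        raise ValueError(6)
    num = x * delta
    if 23 <= 0:
        handle(num)
    r = (33 > delta) * num[25]
    delta = 4
    for p in x:
        x = (r != delta) // (27 // 36)
        if delta >= num:
            break
    if r >= delta and delta != 14:
        delta = delta * x
        handle(delta)
    return r

10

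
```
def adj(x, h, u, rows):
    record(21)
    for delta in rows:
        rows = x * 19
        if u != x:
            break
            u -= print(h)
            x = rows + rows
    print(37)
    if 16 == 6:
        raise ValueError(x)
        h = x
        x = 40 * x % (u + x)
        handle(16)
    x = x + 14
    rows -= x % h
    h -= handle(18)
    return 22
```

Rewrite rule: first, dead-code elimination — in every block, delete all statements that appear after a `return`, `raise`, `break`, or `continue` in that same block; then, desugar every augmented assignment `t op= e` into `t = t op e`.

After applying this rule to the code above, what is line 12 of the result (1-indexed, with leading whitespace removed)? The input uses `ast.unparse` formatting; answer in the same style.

h = h - handle(18)

Transformed code:
def adj(x, h, u, rows):
    record(21)
    for delta in rows:
        rows = x * 19
        if u != x:
            break
    print(37)
    if 16 == 6:
        raise ValueError(x)
    x = x + 14
    rows = rows - x % h
    h = h - handle(18)
    return 22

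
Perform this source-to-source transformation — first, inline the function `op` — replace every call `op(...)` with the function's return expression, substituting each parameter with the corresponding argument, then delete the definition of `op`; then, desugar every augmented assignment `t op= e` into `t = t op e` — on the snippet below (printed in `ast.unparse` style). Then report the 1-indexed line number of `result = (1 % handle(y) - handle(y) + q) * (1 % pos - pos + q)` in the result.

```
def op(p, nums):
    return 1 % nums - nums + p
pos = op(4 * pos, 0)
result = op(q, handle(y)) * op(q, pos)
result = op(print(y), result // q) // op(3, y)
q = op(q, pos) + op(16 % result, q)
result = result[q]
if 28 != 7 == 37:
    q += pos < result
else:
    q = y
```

2

Transformed code:
pos = 1 % 0 - 0 + 4 * pos
result = (1 % handle(y) - handle(y) + q) * (1 % pos - pos + q)
result = (1 % (result // q) - result // q + print(y)) // (1 % y - y + 3)
q = 1 % pos - pos + q + (1 % q - q + 16 % result)
result = result[q]
if 28 != 7 == 37:
    q = q + (pos < result)
else:
    q = y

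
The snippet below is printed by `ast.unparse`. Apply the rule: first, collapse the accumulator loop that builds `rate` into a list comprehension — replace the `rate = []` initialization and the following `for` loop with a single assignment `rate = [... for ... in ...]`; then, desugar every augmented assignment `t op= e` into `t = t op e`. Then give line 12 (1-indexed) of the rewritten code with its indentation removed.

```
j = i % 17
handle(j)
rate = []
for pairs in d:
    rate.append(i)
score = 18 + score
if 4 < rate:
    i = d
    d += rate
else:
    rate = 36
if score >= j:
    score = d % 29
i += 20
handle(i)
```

i = i + 20

Transformed code:
j = i % 17
handle(j)
rate = [i for pairs in d]
score = 18 + score
if 4 < rate:
    i = d
    d = d + rate
else:
    rate = 36
if score >= j:
    score = d % 29
i = i + 20
handle(i)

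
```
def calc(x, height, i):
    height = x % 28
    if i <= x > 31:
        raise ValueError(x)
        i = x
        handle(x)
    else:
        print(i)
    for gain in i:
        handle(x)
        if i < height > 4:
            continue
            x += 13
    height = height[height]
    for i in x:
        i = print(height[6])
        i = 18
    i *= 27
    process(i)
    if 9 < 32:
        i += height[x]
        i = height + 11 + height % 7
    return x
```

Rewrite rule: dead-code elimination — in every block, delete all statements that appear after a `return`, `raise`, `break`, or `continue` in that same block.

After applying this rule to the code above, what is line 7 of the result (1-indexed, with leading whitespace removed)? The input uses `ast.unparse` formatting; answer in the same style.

Transformed code:
def calc(x, height, i):
    height = x % 28
    if i <= x > 31:
        raise ValueError(x)
    else:
        print(i)
    for gain in i:
        handle(x)
        if i < height > 4:
            continue
    height = height[height]
    for i in x:
        i = print(height[6])
        i = 18
    i *= 27
    process(i)
    if 9 < 32:
        i += height[x]
        i = height + 11 + height % 7
    return x

for gain in i:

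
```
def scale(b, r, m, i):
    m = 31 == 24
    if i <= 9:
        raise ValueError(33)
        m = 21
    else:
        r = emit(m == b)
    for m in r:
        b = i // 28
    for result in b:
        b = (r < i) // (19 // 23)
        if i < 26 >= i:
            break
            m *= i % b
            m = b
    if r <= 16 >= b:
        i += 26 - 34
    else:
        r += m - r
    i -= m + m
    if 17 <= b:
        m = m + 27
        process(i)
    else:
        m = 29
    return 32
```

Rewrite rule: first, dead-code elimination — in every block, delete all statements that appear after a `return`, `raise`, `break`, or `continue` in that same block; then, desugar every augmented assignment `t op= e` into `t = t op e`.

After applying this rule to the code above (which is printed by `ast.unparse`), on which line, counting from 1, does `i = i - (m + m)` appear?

Transformed code:
def scale(b, r, m, i):
    m = 31 == 24
    if i <= 9:
        raise ValueError(33)
    else:
        r = emit(m == b)
    for m in r:
        b = i // 28
    for result in b:
        b = (r < i) // (19 // 23)
        if i < 26 >= i:
            break
    if r <= 16 >= b:
        i = i + (26 - 34)
    else:
        r = r + (m - r)
    i = i - (m + m)
    if 17 <= b:
        m = m + 27
        process(i)
    else:
        m = 29
    return 32

17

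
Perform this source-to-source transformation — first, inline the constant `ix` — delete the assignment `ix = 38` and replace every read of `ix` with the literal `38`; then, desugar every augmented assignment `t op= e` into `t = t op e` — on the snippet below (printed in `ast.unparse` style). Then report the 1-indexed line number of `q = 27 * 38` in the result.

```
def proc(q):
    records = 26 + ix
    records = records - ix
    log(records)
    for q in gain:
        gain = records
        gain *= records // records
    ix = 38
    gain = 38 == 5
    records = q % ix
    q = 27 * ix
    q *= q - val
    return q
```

10

Transformed code:
def proc(q):
    records = 26 + 38
    records = records - 38
    log(records)
    for q in gain:
        gain = records
        gain = gain * (records // records)
    gain = 38 == 5
    records = q % 38
    q = 27 * 38
    q = q * (q - val)
    return q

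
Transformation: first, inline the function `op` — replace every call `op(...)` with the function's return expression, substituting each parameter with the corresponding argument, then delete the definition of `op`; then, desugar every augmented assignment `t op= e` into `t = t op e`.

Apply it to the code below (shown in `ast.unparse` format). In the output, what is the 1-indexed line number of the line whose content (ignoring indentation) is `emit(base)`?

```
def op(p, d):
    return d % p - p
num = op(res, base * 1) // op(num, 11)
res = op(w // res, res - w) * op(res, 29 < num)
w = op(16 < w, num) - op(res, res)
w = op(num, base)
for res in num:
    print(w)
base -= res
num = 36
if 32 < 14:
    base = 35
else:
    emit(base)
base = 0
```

12

Transformed code:
num = (base * 1 % res - res) // (11 % num - num)
res = ((res - w) % (w // res) - w // res) * ((29 < num) % res - res)
w = num % (16 < w) - (16 < w) - (res % res - res)
w = base % num - num
for res in num:
    print(w)
base = base - res
num = 36
if 32 < 14:
    base = 35
else:
    emit(base)
base = 0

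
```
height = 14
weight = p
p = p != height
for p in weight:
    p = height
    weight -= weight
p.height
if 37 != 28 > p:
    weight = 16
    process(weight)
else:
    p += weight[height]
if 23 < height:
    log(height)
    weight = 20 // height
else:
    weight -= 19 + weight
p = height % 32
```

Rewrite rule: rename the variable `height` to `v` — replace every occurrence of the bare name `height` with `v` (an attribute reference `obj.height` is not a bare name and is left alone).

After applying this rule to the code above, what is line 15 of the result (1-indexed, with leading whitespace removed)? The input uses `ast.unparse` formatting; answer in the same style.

weight = 20 // v

Transformed code:
v = 14
weight = p
p = p != v
for p in weight:
    p = v
    weight -= weight
p.height
if 37 != 28 > p:
    weight = 16
    process(weight)
else:
    p += weight[v]
if 23 < v:
    log(v)
    weight = 20 // v
else:
    weight -= 19 + weight
p = v % 32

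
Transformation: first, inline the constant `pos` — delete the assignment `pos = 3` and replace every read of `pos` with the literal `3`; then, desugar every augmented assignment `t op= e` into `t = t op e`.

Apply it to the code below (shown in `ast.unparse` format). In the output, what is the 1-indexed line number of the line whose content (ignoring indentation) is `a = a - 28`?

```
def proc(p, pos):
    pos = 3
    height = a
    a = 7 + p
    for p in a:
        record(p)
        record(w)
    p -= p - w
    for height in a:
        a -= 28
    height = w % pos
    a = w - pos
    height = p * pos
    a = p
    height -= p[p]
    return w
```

9

Transformed code:
def proc(p, pos):
    height = a
    a = 7 + p
    for p in a:
        record(p)
        record(w)
    p = p - (p - w)
    for height in a:
        a = a - 28
    height = w % 3
    a = w - 3
    height = p * 3
    a = p
    height = height - p[p]
    return w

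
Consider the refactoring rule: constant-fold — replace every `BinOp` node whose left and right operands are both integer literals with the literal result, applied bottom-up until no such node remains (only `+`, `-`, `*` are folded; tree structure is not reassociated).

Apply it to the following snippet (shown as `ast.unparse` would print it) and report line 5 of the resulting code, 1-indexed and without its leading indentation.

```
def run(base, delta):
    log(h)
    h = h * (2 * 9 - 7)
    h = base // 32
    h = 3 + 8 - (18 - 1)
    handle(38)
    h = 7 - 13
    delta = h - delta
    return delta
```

Transformed code:
def run(base, delta):
    log(h)
    h = h * 11
    h = base // 32
    h = -6
    handle(38)
    h = -6
    delta = h - delta
    return delta

h = -6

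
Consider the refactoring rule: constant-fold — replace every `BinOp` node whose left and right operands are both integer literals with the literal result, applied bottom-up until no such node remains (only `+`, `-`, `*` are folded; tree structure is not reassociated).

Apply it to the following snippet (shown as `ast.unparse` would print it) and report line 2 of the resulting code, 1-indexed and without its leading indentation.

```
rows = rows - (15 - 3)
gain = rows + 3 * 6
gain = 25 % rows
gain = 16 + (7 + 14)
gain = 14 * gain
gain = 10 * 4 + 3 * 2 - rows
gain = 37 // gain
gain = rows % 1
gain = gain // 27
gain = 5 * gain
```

Transformed code:
rows = rows - 12
gain = rows + 18
gain = 25 % rows
gain = 37
gain = 14 * gain
gain = 46 - rows
gain = 37 // gain
gain = rows % 1
gain = gain // 27
gain = 5 * gain

gain = rows + 18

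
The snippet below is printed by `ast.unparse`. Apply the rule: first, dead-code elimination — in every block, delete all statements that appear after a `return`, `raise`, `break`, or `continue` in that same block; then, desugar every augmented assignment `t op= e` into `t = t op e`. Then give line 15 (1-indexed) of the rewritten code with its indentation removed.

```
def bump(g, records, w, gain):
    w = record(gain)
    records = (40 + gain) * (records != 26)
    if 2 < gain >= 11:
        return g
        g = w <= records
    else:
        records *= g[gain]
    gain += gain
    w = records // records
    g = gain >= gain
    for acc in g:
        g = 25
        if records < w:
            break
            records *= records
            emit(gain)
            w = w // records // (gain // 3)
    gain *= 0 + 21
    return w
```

Transformed code:
def bump(g, records, w, gain):
    w = record(gain)
    records = (40 + gain) * (records != 26)
    if 2 < gain >= 11:
        return g
    else:
        records = records * g[gain]
    gain = gain + gain
    w = records // records
    g = gain >= gain
    for acc in g:
        g = 25
        if records < w:
            break
    gain = gain * (0 + 21)
    return w

gain = gain * (0 + 21)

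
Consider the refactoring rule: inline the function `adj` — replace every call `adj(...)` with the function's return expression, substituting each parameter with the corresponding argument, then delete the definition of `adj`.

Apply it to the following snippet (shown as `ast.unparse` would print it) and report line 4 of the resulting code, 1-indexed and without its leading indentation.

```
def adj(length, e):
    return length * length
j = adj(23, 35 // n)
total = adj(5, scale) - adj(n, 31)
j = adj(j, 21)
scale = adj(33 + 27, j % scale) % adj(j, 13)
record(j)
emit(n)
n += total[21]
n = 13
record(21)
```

Transformed code:
j = 23 * 23
total = 5 * 5 - n * n
j = j * j
scale = (33 + 27) * (33 + 27) % (j * j)
record(j)
emit(n)
n += total[21]
n = 13
record(21)

scale = (33 + 27) * (33 + 27) % (j * j)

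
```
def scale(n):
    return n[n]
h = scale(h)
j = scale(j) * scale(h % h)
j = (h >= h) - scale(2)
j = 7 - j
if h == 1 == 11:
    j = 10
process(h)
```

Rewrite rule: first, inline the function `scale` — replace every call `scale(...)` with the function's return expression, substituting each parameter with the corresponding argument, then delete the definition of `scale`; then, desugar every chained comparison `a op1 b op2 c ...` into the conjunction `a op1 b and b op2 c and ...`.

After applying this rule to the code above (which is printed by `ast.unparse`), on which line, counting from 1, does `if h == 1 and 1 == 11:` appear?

5

Transformed code:
h = h[h]
j = j[j] * (h % h)[h % h]
j = (h >= h) - 2[2]
j = 7 - j
if h == 1 and 1 == 11:
    j = 10
process(h)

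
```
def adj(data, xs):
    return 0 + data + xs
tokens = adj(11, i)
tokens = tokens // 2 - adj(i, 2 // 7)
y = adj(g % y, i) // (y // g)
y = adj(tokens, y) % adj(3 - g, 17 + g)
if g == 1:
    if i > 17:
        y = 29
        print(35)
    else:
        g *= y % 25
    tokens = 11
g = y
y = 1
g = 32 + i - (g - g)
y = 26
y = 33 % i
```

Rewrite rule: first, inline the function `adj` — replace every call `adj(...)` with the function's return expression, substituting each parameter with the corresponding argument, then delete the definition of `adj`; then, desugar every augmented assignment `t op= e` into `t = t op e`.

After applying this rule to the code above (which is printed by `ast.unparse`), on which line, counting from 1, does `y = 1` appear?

13

Transformed code:
tokens = 0 + 11 + i
tokens = tokens // 2 - (0 + i + 2 // 7)
y = (0 + g % y + i) // (y // g)
y = (0 + tokens + y) % (0 + (3 - g) + (17 + g))
if g == 1:
    if i > 17:
        y = 29
        print(35)
    else:
        g = g * (y % 25)
    tokens = 11
g = y
y = 1
g = 32 + i - (g - g)
y = 26
y = 33 % i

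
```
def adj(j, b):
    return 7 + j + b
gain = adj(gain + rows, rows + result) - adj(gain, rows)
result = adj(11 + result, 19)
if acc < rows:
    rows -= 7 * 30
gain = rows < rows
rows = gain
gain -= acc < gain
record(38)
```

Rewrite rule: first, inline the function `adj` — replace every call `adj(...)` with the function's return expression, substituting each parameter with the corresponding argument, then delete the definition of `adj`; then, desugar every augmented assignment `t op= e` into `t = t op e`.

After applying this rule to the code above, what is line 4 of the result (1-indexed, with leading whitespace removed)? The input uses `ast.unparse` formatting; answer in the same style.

Transformed code:
gain = 7 + (gain + rows) + (rows + result) - (7 + gain + rows)
result = 7 + (11 + result) + 19
if acc < rows:
    rows = rows - 7 * 30
gain = rows < rows
rows = gain
gain = gain - (acc < gain)
record(38)

rows = rows - 7 * 30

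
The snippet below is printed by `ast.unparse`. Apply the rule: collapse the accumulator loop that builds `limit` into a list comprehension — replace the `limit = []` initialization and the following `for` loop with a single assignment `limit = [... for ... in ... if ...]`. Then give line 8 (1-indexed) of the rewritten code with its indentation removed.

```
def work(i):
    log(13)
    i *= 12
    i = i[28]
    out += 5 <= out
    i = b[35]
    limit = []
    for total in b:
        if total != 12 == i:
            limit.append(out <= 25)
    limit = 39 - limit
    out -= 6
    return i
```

Transformed code:
def work(i):
    log(13)
    i *= 12
    i = i[28]
    out += 5 <= out
    i = b[35]
    limit = [out <= 25 for total in b if total != 12 == i]
    limit = 39 - limit
    out -= 6
    return i

limit = 39 - limit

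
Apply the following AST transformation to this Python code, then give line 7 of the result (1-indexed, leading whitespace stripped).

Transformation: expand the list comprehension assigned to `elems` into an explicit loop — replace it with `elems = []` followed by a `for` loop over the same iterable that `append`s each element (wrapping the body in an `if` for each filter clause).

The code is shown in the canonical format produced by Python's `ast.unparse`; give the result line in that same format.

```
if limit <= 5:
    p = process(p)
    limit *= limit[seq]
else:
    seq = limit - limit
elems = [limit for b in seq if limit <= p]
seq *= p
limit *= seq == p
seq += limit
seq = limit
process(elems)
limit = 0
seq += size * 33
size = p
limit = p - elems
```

Transformed code:
if limit <= 5:
    p = process(p)
    limit *= limit[seq]
else:
    seq = limit - limit
elems = []
for b in seq:
    if limit <= p:
        elems.append(limit)
seq *= p
limit *= seq == p
seq += limit
seq = limit
process(elems)
limit = 0
seq += size * 33
size = p
limit = p - elems

for b in seq:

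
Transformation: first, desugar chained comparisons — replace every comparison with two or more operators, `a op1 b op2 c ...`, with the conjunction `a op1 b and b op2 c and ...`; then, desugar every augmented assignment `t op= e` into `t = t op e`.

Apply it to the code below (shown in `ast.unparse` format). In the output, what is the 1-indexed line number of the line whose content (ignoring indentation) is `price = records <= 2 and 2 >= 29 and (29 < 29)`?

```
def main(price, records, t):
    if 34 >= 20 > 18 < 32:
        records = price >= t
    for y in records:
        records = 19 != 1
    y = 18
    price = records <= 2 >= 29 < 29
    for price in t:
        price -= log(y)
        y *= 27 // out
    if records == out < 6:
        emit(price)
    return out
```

7

Transformed code:
def main(price, records, t):
    if 34 >= 20 and 20 > 18 and (18 < 32):
        records = price >= t
    for y in records:
        records = 19 != 1
    y = 18
    price = records <= 2 and 2 >= 29 and (29 < 29)
    for price in t:
        price = price - log(y)
        y = y * (27 // out)
    if records == out and out < 6:
        emit(price)
    return out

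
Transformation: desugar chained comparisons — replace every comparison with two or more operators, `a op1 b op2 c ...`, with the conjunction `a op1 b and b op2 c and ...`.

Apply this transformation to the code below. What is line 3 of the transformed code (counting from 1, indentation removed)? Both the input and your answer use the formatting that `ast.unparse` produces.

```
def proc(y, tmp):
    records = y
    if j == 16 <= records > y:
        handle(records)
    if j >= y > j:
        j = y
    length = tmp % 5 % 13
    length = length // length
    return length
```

Transformed code:
def proc(y, tmp):
    records = y
    if j == 16 and 16 <= records and (records > y):
        handle(records)
    if j >= y and y > j:
        j = y
    length = tmp % 5 % 13
    length = length // length
    return length

if j == 16 and 16 <= records and (records > y):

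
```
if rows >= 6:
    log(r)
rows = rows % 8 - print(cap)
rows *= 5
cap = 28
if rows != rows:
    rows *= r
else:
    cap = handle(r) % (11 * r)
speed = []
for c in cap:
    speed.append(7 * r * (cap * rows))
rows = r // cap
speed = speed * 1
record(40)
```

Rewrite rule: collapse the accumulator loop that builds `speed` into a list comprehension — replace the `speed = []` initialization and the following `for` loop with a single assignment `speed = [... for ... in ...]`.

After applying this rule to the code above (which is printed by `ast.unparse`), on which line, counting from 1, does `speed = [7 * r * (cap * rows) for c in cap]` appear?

10

Transformed code:
if rows >= 6:
    log(r)
rows = rows % 8 - print(cap)
rows *= 5
cap = 28
if rows != rows:
    rows *= r
else:
    cap = handle(r) % (11 * r)
speed = [7 * r * (cap * rows) for c in cap]
rows = r // cap
speed = speed * 1
record(40)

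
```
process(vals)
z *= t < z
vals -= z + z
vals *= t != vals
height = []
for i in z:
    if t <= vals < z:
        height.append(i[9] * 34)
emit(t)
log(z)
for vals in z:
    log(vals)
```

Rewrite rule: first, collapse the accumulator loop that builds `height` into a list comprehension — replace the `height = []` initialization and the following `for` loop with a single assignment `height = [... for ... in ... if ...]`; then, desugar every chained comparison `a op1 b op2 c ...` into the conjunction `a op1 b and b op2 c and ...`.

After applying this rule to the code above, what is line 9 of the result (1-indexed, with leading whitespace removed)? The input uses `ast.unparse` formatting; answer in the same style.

Transformed code:
process(vals)
z *= t < z
vals -= z + z
vals *= t != vals
height = [i[9] * 34 for i in z if t <= vals and vals < z]
emit(t)
log(z)
for vals in z:
    log(vals)

log(vals)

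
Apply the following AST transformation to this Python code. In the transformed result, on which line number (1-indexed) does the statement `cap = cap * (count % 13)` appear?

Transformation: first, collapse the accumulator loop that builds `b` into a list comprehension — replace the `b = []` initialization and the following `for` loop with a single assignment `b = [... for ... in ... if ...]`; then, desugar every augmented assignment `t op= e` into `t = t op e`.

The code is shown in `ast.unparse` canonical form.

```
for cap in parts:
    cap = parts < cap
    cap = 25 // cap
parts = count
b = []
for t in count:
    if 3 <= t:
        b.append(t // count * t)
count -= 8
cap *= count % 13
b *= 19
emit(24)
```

7

Transformed code:
for cap in parts:
    cap = parts < cap
    cap = 25 // cap
parts = count
b = [t // count * t for t in count if 3 <= t]
count = count - 8
cap = cap * (count % 13)
b = b * 19
emit(24)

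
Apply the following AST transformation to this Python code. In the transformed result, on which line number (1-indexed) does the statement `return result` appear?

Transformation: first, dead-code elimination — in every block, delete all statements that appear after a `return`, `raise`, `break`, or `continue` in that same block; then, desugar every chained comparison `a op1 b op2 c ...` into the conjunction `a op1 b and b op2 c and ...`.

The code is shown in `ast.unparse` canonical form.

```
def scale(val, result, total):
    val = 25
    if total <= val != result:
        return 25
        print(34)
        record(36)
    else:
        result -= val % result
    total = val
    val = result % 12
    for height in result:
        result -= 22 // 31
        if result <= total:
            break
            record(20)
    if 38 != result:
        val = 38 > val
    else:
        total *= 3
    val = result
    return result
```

Transformed code:
def scale(val, result, total):
    val = 25
    if total <= val and val != result:
        return 25
    else:
        result -= val % result
    total = val
    val = result % 12
    for height in result:
        result -= 22 // 31
        if result <= total:
            break
    if 38 != result:
        val = 38 > val
    else:
        total *= 3
    val = result
    return result

18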